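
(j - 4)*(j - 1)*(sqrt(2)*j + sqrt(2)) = sqrt(2)*j^3 - 4*sqrt(2)*j^2 - sqrt(2)*j + 4*sqrt(2)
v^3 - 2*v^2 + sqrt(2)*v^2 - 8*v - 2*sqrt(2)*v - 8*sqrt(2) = (v - 4)*(v + 2)*(v + sqrt(2))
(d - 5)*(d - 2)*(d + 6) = d^3 - d^2 - 32*d + 60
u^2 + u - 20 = (u - 4)*(u + 5)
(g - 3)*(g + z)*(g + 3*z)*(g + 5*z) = g^4 + 9*g^3*z - 3*g^3 + 23*g^2*z^2 - 27*g^2*z + 15*g*z^3 - 69*g*z^2 - 45*z^3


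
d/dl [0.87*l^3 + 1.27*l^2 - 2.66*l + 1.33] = 2.61*l^2 + 2.54*l - 2.66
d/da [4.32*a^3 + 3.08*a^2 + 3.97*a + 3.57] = 12.96*a^2 + 6.16*a + 3.97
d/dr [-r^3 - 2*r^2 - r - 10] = -3*r^2 - 4*r - 1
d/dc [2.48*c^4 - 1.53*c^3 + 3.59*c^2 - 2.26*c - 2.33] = 9.92*c^3 - 4.59*c^2 + 7.18*c - 2.26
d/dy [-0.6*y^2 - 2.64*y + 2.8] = -1.2*y - 2.64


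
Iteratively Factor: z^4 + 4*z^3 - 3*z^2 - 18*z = (z)*(z^3 + 4*z^2 - 3*z - 18) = z*(z + 3)*(z^2 + z - 6) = z*(z - 2)*(z + 3)*(z + 3)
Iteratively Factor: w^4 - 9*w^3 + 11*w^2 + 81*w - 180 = (w - 3)*(w^3 - 6*w^2 - 7*w + 60) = (w - 5)*(w - 3)*(w^2 - w - 12) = (w - 5)*(w - 4)*(w - 3)*(w + 3)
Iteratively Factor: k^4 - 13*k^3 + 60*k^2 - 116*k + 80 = (k - 5)*(k^3 - 8*k^2 + 20*k - 16) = (k - 5)*(k - 2)*(k^2 - 6*k + 8) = (k - 5)*(k - 2)^2*(k - 4)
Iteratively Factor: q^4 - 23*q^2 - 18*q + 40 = (q - 5)*(q^3 + 5*q^2 + 2*q - 8) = (q - 5)*(q + 4)*(q^2 + q - 2) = (q - 5)*(q - 1)*(q + 4)*(q + 2)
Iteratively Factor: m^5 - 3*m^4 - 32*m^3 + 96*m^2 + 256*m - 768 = (m + 4)*(m^4 - 7*m^3 - 4*m^2 + 112*m - 192) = (m - 4)*(m + 4)*(m^3 - 3*m^2 - 16*m + 48) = (m - 4)*(m - 3)*(m + 4)*(m^2 - 16) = (m - 4)^2*(m - 3)*(m + 4)*(m + 4)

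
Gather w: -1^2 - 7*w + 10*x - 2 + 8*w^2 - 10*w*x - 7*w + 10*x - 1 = 8*w^2 + w*(-10*x - 14) + 20*x - 4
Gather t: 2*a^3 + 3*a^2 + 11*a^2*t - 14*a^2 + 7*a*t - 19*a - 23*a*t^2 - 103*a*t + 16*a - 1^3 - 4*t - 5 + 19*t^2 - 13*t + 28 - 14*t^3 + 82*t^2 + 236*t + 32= 2*a^3 - 11*a^2 - 3*a - 14*t^3 + t^2*(101 - 23*a) + t*(11*a^2 - 96*a + 219) + 54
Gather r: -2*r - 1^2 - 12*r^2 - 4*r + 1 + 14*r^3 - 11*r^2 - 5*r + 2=14*r^3 - 23*r^2 - 11*r + 2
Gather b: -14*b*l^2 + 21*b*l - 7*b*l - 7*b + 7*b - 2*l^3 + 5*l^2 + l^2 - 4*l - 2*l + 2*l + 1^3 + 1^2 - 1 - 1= b*(-14*l^2 + 14*l) - 2*l^3 + 6*l^2 - 4*l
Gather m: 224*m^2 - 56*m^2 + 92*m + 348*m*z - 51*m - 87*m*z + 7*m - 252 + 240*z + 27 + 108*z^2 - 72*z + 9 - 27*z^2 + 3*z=168*m^2 + m*(261*z + 48) + 81*z^2 + 171*z - 216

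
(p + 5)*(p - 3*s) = p^2 - 3*p*s + 5*p - 15*s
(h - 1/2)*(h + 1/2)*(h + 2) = h^3 + 2*h^2 - h/4 - 1/2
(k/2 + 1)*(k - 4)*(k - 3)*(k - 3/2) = k^4/2 - 13*k^3/4 + 11*k^2/4 + 27*k/2 - 18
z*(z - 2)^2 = z^3 - 4*z^2 + 4*z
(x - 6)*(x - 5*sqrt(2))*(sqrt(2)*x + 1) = sqrt(2)*x^3 - 9*x^2 - 6*sqrt(2)*x^2 - 5*sqrt(2)*x + 54*x + 30*sqrt(2)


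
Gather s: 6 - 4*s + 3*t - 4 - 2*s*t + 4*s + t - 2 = -2*s*t + 4*t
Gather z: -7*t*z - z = z*(-7*t - 1)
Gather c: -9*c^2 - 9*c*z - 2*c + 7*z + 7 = -9*c^2 + c*(-9*z - 2) + 7*z + 7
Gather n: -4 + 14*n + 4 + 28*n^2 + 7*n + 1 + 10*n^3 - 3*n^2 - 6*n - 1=10*n^3 + 25*n^2 + 15*n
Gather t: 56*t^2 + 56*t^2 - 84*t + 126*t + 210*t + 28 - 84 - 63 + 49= 112*t^2 + 252*t - 70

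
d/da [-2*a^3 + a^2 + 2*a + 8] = -6*a^2 + 2*a + 2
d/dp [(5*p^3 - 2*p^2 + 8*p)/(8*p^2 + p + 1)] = (40*p^4 + 10*p^3 - 51*p^2 - 4*p + 8)/(64*p^4 + 16*p^3 + 17*p^2 + 2*p + 1)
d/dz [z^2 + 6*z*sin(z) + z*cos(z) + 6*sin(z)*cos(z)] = -z*sin(z) + 6*z*cos(z) + 2*z + 6*sin(z) + cos(z) + 6*cos(2*z)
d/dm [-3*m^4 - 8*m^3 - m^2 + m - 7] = -12*m^3 - 24*m^2 - 2*m + 1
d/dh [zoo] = 0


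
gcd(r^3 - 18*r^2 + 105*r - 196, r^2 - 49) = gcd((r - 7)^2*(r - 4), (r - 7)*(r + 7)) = r - 7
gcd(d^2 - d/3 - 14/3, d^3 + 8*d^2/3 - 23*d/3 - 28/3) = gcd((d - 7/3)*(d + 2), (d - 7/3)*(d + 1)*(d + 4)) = d - 7/3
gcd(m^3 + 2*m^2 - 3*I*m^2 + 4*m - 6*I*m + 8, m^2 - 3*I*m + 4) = m^2 - 3*I*m + 4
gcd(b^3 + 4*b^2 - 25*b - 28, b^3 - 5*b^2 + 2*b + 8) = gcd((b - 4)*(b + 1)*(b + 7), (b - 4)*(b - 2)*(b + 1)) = b^2 - 3*b - 4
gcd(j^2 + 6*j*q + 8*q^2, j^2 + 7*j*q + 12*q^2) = j + 4*q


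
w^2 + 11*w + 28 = (w + 4)*(w + 7)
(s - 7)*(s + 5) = s^2 - 2*s - 35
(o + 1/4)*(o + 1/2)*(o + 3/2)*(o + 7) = o^4 + 37*o^3/4 + 17*o^2 + 143*o/16 + 21/16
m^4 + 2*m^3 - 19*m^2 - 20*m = m*(m - 4)*(m + 1)*(m + 5)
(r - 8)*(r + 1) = r^2 - 7*r - 8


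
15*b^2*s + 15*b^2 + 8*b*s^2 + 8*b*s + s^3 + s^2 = (3*b + s)*(5*b + s)*(s + 1)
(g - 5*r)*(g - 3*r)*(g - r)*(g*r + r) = g^4*r - 9*g^3*r^2 + g^3*r + 23*g^2*r^3 - 9*g^2*r^2 - 15*g*r^4 + 23*g*r^3 - 15*r^4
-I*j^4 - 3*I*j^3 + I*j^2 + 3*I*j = j*(j + 1)*(j + 3)*(-I*j + I)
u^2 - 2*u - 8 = (u - 4)*(u + 2)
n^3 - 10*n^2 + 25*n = n*(n - 5)^2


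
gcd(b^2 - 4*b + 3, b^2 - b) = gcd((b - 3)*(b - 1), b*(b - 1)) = b - 1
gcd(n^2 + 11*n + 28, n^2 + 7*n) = n + 7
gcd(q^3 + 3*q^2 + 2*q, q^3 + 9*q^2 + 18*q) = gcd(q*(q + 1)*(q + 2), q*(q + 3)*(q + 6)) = q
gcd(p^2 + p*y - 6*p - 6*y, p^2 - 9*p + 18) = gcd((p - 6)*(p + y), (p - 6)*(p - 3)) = p - 6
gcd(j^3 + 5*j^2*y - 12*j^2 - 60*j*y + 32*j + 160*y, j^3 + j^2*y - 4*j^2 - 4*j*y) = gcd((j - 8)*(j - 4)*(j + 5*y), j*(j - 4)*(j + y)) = j - 4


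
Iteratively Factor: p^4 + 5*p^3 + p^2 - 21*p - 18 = (p + 3)*(p^3 + 2*p^2 - 5*p - 6) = (p + 3)^2*(p^2 - p - 2) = (p + 1)*(p + 3)^2*(p - 2)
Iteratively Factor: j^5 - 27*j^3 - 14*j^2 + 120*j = (j - 5)*(j^4 + 5*j^3 - 2*j^2 - 24*j) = (j - 5)*(j - 2)*(j^3 + 7*j^2 + 12*j) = (j - 5)*(j - 2)*(j + 4)*(j^2 + 3*j) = j*(j - 5)*(j - 2)*(j + 4)*(j + 3)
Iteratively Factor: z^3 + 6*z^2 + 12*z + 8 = (z + 2)*(z^2 + 4*z + 4) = (z + 2)^2*(z + 2)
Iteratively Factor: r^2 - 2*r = (r)*(r - 2)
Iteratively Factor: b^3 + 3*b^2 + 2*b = (b)*(b^2 + 3*b + 2) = b*(b + 2)*(b + 1)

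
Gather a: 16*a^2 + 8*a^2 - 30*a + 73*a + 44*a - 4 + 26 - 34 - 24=24*a^2 + 87*a - 36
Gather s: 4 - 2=2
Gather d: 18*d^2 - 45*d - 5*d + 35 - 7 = 18*d^2 - 50*d + 28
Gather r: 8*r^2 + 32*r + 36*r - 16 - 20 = 8*r^2 + 68*r - 36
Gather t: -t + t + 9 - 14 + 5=0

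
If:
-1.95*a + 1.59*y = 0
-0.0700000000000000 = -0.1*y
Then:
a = 0.57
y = 0.70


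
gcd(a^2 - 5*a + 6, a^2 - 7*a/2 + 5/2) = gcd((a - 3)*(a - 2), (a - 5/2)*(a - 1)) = 1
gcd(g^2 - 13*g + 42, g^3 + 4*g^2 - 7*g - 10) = 1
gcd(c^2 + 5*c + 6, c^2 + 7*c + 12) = c + 3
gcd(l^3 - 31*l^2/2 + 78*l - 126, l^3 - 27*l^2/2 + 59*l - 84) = l^2 - 19*l/2 + 21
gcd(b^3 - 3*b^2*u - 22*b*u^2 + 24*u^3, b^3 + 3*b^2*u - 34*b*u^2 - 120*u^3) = -b^2 + 2*b*u + 24*u^2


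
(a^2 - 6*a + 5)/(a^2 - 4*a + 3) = (a - 5)/(a - 3)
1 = 1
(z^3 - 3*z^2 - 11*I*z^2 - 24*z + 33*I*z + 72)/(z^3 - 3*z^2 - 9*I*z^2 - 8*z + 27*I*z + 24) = (z - 3*I)/(z - I)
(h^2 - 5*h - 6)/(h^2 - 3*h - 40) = (-h^2 + 5*h + 6)/(-h^2 + 3*h + 40)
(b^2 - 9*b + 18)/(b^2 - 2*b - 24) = (b - 3)/(b + 4)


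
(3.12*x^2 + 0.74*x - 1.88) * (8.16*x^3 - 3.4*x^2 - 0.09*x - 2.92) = 25.4592*x^5 - 4.5696*x^4 - 18.1376*x^3 - 2.785*x^2 - 1.9916*x + 5.4896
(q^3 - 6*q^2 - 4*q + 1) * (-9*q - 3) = -9*q^4 + 51*q^3 + 54*q^2 + 3*q - 3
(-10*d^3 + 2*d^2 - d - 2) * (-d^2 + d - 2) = 10*d^5 - 12*d^4 + 23*d^3 - 3*d^2 + 4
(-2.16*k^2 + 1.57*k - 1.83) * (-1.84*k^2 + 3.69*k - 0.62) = 3.9744*k^4 - 10.8592*k^3 + 10.4997*k^2 - 7.7261*k + 1.1346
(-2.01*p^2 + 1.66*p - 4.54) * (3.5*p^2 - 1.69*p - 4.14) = -7.035*p^4 + 9.2069*p^3 - 10.374*p^2 + 0.800200000000001*p + 18.7956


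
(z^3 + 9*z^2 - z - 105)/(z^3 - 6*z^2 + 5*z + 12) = (z^2 + 12*z + 35)/(z^2 - 3*z - 4)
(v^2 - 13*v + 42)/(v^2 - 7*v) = (v - 6)/v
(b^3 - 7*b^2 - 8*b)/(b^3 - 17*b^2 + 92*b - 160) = b*(b + 1)/(b^2 - 9*b + 20)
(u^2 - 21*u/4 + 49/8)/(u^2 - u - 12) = (-u^2 + 21*u/4 - 49/8)/(-u^2 + u + 12)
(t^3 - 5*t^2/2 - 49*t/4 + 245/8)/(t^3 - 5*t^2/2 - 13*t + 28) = (t^2 - 6*t + 35/4)/(t^2 - 6*t + 8)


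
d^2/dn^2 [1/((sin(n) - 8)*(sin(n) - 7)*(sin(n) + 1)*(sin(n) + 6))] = 2*(-8*sin(n)^7 + 100*sin(n)^6 - 120*sin(n)^5 - 1741*sin(n)^4 + 3144*sin(n)^3 + 7595*sin(n)^2 - 85810*sin(n) + 105652)/((sin(n) - 8)^3*(sin(n) - 7)^3*(sin(n) + 1)^2*(sin(n) + 6)^3)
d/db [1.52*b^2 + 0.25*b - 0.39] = 3.04*b + 0.25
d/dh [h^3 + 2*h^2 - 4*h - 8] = 3*h^2 + 4*h - 4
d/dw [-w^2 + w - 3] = 1 - 2*w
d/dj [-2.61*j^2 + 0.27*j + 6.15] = 0.27 - 5.22*j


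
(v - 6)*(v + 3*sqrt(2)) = v^2 - 6*v + 3*sqrt(2)*v - 18*sqrt(2)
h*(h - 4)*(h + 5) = h^3 + h^2 - 20*h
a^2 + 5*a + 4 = (a + 1)*(a + 4)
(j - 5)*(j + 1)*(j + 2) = j^3 - 2*j^2 - 13*j - 10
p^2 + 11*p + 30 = (p + 5)*(p + 6)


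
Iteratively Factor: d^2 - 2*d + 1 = (d - 1)*(d - 1)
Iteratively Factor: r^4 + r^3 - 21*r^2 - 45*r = (r + 3)*(r^3 - 2*r^2 - 15*r) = (r - 5)*(r + 3)*(r^2 + 3*r) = (r - 5)*(r + 3)^2*(r)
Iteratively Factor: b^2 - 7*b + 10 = (b - 2)*(b - 5)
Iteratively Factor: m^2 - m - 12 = (m + 3)*(m - 4)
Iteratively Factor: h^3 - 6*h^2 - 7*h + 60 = (h + 3)*(h^2 - 9*h + 20) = (h - 4)*(h + 3)*(h - 5)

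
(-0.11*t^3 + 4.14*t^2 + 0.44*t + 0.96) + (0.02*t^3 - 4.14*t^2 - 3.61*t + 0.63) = -0.09*t^3 - 3.17*t + 1.59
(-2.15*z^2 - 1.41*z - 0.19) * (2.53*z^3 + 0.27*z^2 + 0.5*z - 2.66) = -5.4395*z^5 - 4.1478*z^4 - 1.9364*z^3 + 4.9627*z^2 + 3.6556*z + 0.5054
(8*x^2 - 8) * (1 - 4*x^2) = -32*x^4 + 40*x^2 - 8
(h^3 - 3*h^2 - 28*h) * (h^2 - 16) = h^5 - 3*h^4 - 44*h^3 + 48*h^2 + 448*h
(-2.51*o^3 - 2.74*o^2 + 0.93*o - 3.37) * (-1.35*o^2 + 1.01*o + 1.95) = 3.3885*o^5 + 1.1639*o^4 - 8.9174*o^3 + 0.1458*o^2 - 1.5902*o - 6.5715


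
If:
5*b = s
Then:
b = s/5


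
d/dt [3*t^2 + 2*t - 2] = 6*t + 2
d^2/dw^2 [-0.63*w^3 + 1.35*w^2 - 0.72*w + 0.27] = 2.7 - 3.78*w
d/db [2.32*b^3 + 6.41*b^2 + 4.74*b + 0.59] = 6.96*b^2 + 12.82*b + 4.74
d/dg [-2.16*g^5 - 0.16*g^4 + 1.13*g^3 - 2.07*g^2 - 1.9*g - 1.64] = -10.8*g^4 - 0.64*g^3 + 3.39*g^2 - 4.14*g - 1.9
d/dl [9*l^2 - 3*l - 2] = 18*l - 3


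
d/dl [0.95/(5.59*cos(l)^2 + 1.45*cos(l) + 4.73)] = (10.621*cos(l) + 1.3775)*sin(l)/(5.59*cos(l)^2 + 1.45*cos(l) + 4.73)^2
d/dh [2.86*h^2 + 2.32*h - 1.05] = 5.72*h + 2.32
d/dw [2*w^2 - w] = 4*w - 1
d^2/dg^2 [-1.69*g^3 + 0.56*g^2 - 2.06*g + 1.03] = 1.12 - 10.14*g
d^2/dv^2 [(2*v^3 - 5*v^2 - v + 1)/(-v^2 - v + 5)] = 4*(-8*v^3 + 51*v^2 - 69*v + 62)/(v^6 + 3*v^5 - 12*v^4 - 29*v^3 + 60*v^2 + 75*v - 125)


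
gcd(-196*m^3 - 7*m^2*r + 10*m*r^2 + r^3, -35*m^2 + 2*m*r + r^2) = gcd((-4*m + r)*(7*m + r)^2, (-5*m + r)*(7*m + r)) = 7*m + r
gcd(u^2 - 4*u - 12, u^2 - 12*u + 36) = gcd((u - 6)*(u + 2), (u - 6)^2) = u - 6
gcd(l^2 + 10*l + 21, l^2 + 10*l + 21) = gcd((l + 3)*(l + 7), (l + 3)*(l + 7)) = l^2 + 10*l + 21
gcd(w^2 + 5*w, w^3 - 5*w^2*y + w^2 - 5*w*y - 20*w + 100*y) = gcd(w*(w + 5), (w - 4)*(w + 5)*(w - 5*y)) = w + 5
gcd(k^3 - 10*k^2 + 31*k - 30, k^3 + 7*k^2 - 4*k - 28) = k - 2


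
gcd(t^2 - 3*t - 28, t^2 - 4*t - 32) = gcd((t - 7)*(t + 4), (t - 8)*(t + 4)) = t + 4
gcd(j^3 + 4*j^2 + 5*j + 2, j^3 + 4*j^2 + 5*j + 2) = j^3 + 4*j^2 + 5*j + 2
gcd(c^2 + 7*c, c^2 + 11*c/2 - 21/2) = c + 7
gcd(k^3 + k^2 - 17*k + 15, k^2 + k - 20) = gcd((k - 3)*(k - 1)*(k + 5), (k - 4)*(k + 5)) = k + 5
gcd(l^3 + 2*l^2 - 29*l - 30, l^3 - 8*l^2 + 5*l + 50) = l - 5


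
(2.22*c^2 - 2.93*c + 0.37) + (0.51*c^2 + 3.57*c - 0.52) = 2.73*c^2 + 0.64*c - 0.15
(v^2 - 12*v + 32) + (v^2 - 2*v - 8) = 2*v^2 - 14*v + 24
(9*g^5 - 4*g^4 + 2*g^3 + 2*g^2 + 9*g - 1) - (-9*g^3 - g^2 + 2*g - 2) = 9*g^5 - 4*g^4 + 11*g^3 + 3*g^2 + 7*g + 1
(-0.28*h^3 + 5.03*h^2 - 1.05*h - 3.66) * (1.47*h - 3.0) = -0.4116*h^4 + 8.2341*h^3 - 16.6335*h^2 - 2.2302*h + 10.98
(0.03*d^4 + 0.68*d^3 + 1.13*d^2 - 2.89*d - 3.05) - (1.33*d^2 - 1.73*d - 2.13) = 0.03*d^4 + 0.68*d^3 - 0.2*d^2 - 1.16*d - 0.92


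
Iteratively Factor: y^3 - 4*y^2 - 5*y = (y - 5)*(y^2 + y) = (y - 5)*(y + 1)*(y)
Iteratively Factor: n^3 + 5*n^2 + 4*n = (n + 1)*(n^2 + 4*n) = (n + 1)*(n + 4)*(n)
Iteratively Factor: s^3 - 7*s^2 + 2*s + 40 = (s - 5)*(s^2 - 2*s - 8) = (s - 5)*(s + 2)*(s - 4)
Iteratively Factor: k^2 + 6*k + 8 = (k + 2)*(k + 4)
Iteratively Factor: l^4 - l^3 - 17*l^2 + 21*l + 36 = (l + 4)*(l^3 - 5*l^2 + 3*l + 9) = (l - 3)*(l + 4)*(l^2 - 2*l - 3) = (l - 3)*(l + 1)*(l + 4)*(l - 3)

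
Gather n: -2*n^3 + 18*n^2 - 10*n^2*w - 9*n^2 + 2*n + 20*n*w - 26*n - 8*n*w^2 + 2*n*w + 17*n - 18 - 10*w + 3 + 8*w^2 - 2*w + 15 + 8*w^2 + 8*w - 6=-2*n^3 + n^2*(9 - 10*w) + n*(-8*w^2 + 22*w - 7) + 16*w^2 - 4*w - 6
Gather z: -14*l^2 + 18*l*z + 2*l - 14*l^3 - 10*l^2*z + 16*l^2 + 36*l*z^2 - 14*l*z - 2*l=-14*l^3 + 2*l^2 + 36*l*z^2 + z*(-10*l^2 + 4*l)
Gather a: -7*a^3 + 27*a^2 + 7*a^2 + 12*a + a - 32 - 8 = -7*a^3 + 34*a^2 + 13*a - 40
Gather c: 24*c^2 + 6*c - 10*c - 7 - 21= 24*c^2 - 4*c - 28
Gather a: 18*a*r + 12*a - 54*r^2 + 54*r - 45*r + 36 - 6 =a*(18*r + 12) - 54*r^2 + 9*r + 30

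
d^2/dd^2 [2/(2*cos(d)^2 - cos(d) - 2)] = 2*(16*sin(d)^4 - 25*sin(d)^2 + 11*cos(d)/2 - 3*cos(3*d)/2 - 1)/(2*sin(d)^2 + cos(d))^3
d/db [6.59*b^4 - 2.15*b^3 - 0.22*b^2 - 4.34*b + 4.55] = 26.36*b^3 - 6.45*b^2 - 0.44*b - 4.34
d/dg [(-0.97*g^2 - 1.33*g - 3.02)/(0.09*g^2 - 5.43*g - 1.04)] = (5.3868*g^2 + 2.5612*g - 15.0154)/(0.0081*g^4 - 0.9774*g^3 + 29.2977*g^2 + 11.2944*g + 1.0816)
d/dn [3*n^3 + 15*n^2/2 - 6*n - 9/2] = 9*n^2 + 15*n - 6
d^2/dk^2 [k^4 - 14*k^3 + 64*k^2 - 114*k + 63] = 12*k^2 - 84*k + 128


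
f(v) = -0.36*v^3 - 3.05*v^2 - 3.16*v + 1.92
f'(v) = -1.08*v^2 - 6.1*v - 3.16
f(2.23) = -24.29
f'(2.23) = -22.13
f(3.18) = -50.55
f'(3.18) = -33.48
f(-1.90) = -0.62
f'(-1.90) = 4.53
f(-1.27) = 1.75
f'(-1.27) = 2.85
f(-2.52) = -3.72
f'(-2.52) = 5.35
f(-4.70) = -13.23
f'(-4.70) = 1.65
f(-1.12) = 2.14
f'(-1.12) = 2.32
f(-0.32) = 2.63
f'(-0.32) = -1.32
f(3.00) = -44.73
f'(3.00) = -31.18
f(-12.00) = 222.72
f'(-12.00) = -85.48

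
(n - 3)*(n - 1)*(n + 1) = n^3 - 3*n^2 - n + 3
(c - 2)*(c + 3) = c^2 + c - 6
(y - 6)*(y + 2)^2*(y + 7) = y^4 + 5*y^3 - 34*y^2 - 164*y - 168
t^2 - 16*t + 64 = (t - 8)^2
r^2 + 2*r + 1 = (r + 1)^2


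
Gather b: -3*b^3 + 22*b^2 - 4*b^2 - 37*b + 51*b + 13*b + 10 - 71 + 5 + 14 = -3*b^3 + 18*b^2 + 27*b - 42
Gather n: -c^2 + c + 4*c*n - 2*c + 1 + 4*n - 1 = -c^2 - c + n*(4*c + 4)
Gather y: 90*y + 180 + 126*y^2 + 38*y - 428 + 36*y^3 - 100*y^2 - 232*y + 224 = 36*y^3 + 26*y^2 - 104*y - 24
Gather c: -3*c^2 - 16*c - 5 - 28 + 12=-3*c^2 - 16*c - 21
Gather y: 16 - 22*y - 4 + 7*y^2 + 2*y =7*y^2 - 20*y + 12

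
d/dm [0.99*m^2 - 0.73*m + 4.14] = 1.98*m - 0.73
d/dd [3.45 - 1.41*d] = -1.41000000000000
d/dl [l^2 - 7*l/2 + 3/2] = 2*l - 7/2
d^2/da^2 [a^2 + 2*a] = 2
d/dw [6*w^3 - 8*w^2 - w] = 18*w^2 - 16*w - 1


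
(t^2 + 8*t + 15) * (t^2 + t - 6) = t^4 + 9*t^3 + 17*t^2 - 33*t - 90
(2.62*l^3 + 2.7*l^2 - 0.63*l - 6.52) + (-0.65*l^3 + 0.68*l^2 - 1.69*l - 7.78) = 1.97*l^3 + 3.38*l^2 - 2.32*l - 14.3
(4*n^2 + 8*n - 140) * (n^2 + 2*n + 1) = 4*n^4 + 16*n^3 - 120*n^2 - 272*n - 140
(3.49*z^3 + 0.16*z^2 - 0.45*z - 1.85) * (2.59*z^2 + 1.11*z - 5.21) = 9.0391*z^5 + 4.2883*z^4 - 19.1708*z^3 - 6.1246*z^2 + 0.291*z + 9.6385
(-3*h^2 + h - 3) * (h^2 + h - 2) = -3*h^4 - 2*h^3 + 4*h^2 - 5*h + 6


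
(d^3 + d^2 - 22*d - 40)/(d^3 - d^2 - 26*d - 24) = (d^2 - 3*d - 10)/(d^2 - 5*d - 6)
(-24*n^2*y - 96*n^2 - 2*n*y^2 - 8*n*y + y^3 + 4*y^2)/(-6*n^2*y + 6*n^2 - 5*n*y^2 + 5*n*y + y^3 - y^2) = (4*n*y + 16*n + y^2 + 4*y)/(n*y - n + y^2 - y)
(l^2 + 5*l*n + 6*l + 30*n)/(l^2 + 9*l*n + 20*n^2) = (l + 6)/(l + 4*n)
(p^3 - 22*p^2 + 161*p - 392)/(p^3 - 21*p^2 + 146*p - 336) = (p - 7)/(p - 6)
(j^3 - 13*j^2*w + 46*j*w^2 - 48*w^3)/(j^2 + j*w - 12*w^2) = (j^2 - 10*j*w + 16*w^2)/(j + 4*w)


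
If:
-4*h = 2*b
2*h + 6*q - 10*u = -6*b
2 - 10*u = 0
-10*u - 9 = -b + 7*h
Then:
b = 22/9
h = -11/9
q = -46/27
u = 1/5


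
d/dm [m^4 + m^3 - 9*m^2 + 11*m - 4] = 4*m^3 + 3*m^2 - 18*m + 11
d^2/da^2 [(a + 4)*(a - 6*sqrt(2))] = 2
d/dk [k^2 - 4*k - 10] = 2*k - 4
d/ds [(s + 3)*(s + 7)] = 2*s + 10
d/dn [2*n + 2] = 2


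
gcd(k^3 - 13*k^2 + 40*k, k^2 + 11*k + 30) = 1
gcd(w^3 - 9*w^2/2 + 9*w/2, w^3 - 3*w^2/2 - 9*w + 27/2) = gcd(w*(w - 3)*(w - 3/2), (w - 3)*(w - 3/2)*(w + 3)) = w^2 - 9*w/2 + 9/2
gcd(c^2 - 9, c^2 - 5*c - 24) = c + 3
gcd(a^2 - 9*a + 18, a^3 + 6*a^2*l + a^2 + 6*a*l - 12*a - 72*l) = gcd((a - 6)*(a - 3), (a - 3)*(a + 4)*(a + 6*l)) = a - 3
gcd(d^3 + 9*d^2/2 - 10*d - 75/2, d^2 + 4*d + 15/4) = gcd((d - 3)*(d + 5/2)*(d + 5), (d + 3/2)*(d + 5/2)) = d + 5/2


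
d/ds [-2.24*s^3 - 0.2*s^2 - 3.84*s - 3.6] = -6.72*s^2 - 0.4*s - 3.84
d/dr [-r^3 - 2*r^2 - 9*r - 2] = -3*r^2 - 4*r - 9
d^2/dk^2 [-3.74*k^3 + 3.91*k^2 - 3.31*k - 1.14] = 7.82 - 22.44*k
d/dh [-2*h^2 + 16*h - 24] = 16 - 4*h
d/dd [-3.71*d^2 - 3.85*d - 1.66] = -7.42*d - 3.85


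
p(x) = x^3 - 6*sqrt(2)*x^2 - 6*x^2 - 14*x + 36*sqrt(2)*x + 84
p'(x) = 3*x^2 - 12*sqrt(2)*x - 12*x - 14 + 36*sqrt(2)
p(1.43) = 110.09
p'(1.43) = 1.62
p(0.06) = 86.16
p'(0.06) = 35.18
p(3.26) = 85.03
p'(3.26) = -25.65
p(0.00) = 84.00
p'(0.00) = 36.91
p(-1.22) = 15.59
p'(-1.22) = 76.72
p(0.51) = 99.19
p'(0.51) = 22.92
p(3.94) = 65.73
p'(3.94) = -30.66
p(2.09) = 107.00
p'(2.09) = -10.53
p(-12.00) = -4172.82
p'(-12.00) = 816.56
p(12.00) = 169.06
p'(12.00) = 121.26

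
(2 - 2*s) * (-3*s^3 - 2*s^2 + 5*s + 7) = 6*s^4 - 2*s^3 - 14*s^2 - 4*s + 14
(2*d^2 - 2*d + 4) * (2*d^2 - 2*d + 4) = 4*d^4 - 8*d^3 + 20*d^2 - 16*d + 16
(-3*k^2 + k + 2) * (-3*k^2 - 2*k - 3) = 9*k^4 + 3*k^3 + k^2 - 7*k - 6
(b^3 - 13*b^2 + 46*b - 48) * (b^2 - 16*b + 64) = b^5 - 29*b^4 + 318*b^3 - 1616*b^2 + 3712*b - 3072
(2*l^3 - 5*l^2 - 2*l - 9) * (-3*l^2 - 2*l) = -6*l^5 + 11*l^4 + 16*l^3 + 31*l^2 + 18*l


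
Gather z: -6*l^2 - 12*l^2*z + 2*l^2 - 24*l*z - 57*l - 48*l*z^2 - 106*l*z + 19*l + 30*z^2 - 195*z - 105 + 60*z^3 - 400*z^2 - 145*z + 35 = -4*l^2 - 38*l + 60*z^3 + z^2*(-48*l - 370) + z*(-12*l^2 - 130*l - 340) - 70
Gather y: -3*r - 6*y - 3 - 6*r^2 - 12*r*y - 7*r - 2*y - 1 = -6*r^2 - 10*r + y*(-12*r - 8) - 4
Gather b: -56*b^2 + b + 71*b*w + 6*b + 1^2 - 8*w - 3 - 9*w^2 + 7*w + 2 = -56*b^2 + b*(71*w + 7) - 9*w^2 - w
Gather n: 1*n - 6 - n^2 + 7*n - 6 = -n^2 + 8*n - 12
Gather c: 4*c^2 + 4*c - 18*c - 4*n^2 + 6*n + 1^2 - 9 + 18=4*c^2 - 14*c - 4*n^2 + 6*n + 10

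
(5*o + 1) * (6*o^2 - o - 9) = 30*o^3 + o^2 - 46*o - 9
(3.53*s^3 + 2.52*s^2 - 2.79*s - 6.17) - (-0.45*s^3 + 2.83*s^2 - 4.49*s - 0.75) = 3.98*s^3 - 0.31*s^2 + 1.7*s - 5.42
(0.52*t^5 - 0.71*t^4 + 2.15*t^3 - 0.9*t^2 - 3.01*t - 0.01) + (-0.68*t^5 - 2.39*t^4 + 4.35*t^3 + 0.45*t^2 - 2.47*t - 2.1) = -0.16*t^5 - 3.1*t^4 + 6.5*t^3 - 0.45*t^2 - 5.48*t - 2.11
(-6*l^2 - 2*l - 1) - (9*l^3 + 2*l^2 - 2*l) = -9*l^3 - 8*l^2 - 1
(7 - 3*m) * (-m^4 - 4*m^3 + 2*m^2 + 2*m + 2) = 3*m^5 + 5*m^4 - 34*m^3 + 8*m^2 + 8*m + 14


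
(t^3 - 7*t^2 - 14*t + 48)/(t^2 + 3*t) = t - 10 + 16/t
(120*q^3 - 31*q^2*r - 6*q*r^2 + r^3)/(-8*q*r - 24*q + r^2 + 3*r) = (-15*q^2 + 2*q*r + r^2)/(r + 3)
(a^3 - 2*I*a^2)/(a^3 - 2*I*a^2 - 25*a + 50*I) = a^2/(a^2 - 25)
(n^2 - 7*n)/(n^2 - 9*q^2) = n*(n - 7)/(n^2 - 9*q^2)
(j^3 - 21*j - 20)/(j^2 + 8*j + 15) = (j^3 - 21*j - 20)/(j^2 + 8*j + 15)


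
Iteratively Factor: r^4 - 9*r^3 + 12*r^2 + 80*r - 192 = (r - 4)*(r^3 - 5*r^2 - 8*r + 48) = (r - 4)^2*(r^2 - r - 12) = (r - 4)^3*(r + 3)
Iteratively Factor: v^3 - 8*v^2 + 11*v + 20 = (v - 4)*(v^2 - 4*v - 5) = (v - 4)*(v + 1)*(v - 5)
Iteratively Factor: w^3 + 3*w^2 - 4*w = (w + 4)*(w^2 - w) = w*(w + 4)*(w - 1)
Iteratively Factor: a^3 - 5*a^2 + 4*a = (a - 1)*(a^2 - 4*a) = a*(a - 1)*(a - 4)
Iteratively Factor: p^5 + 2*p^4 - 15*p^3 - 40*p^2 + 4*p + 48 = (p - 4)*(p^4 + 6*p^3 + 9*p^2 - 4*p - 12) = (p - 4)*(p + 2)*(p^3 + 4*p^2 + p - 6) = (p - 4)*(p + 2)^2*(p^2 + 2*p - 3) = (p - 4)*(p - 1)*(p + 2)^2*(p + 3)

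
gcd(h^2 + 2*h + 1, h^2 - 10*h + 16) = 1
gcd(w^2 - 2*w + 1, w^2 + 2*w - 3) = w - 1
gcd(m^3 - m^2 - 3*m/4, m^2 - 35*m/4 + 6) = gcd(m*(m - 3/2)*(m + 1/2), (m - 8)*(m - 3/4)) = 1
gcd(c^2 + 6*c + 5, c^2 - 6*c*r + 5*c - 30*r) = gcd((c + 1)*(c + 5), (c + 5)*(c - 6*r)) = c + 5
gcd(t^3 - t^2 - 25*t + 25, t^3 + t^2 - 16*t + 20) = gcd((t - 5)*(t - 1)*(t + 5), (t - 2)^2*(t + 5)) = t + 5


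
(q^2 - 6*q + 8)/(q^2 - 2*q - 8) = (q - 2)/(q + 2)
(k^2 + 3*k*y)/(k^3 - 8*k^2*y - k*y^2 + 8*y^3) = k*(k + 3*y)/(k^3 - 8*k^2*y - k*y^2 + 8*y^3)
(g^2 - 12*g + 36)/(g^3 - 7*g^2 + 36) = (g - 6)/(g^2 - g - 6)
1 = 1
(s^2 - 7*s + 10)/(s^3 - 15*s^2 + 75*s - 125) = (s - 2)/(s^2 - 10*s + 25)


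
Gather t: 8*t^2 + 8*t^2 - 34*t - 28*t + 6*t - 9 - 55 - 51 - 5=16*t^2 - 56*t - 120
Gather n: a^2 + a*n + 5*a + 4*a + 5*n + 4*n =a^2 + 9*a + n*(a + 9)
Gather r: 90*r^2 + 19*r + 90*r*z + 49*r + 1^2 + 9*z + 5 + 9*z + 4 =90*r^2 + r*(90*z + 68) + 18*z + 10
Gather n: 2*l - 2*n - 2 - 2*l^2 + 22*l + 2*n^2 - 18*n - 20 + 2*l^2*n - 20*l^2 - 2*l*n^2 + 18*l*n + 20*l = -22*l^2 + 44*l + n^2*(2 - 2*l) + n*(2*l^2 + 18*l - 20) - 22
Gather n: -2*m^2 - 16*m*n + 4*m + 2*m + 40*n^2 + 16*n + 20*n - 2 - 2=-2*m^2 + 6*m + 40*n^2 + n*(36 - 16*m) - 4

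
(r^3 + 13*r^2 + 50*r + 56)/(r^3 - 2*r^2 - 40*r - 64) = (r + 7)/(r - 8)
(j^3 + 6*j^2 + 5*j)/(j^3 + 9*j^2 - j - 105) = j*(j + 1)/(j^2 + 4*j - 21)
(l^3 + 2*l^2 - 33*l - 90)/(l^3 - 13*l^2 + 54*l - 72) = (l^2 + 8*l + 15)/(l^2 - 7*l + 12)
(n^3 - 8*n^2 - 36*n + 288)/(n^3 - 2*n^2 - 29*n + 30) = (n^2 - 2*n - 48)/(n^2 + 4*n - 5)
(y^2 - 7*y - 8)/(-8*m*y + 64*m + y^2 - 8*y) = (y + 1)/(-8*m + y)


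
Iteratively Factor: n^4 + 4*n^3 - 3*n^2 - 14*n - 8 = (n + 1)*(n^3 + 3*n^2 - 6*n - 8) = (n + 1)^2*(n^2 + 2*n - 8) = (n + 1)^2*(n + 4)*(n - 2)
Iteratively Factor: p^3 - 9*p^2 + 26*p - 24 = (p - 2)*(p^2 - 7*p + 12) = (p - 4)*(p - 2)*(p - 3)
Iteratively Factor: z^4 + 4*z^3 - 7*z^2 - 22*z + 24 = (z - 2)*(z^3 + 6*z^2 + 5*z - 12) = (z - 2)*(z + 4)*(z^2 + 2*z - 3) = (z - 2)*(z - 1)*(z + 4)*(z + 3)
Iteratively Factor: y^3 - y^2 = (y)*(y^2 - y) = y*(y - 1)*(y)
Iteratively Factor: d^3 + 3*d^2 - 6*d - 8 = (d + 1)*(d^2 + 2*d - 8) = (d + 1)*(d + 4)*(d - 2)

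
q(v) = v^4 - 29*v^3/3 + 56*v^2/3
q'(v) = 4*v^3 - 29*v^2 + 112*v/3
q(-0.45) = 4.70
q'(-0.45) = -23.04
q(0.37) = 2.08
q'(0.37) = 10.05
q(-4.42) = 1581.08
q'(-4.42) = -1076.97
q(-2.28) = 238.63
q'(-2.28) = -283.28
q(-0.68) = 11.88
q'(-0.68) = -40.05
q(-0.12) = 0.29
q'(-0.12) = -4.90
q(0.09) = 0.14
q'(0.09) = 3.13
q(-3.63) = 881.98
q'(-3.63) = -708.98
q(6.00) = -120.00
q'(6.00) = 44.00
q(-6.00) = 4056.00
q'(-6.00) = -2132.00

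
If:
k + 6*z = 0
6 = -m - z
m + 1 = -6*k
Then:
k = 30/37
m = -217/37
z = -5/37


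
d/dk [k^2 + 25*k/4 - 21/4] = 2*k + 25/4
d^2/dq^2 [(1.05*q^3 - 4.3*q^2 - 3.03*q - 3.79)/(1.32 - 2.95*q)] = (-18.27525*q^3 + 24.5322*q^2 - 10.97712*q + 104.54723)/(25.672375*q^3 - 34.4619*q^2 + 15.42024*q - 2.299968)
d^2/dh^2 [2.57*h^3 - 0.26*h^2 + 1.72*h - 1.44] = 15.42*h - 0.52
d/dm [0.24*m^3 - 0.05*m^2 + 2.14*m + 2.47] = 0.72*m^2 - 0.1*m + 2.14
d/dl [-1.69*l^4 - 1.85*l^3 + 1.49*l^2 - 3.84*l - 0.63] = -6.76*l^3 - 5.55*l^2 + 2.98*l - 3.84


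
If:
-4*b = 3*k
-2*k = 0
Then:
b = 0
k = 0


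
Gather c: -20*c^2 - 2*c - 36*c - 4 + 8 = -20*c^2 - 38*c + 4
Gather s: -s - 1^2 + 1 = -s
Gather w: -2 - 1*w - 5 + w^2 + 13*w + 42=w^2 + 12*w + 35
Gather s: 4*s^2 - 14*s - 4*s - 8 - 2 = 4*s^2 - 18*s - 10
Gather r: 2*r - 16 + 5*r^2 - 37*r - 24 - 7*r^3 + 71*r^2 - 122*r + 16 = -7*r^3 + 76*r^2 - 157*r - 24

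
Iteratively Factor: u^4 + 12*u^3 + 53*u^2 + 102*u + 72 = (u + 4)*(u^3 + 8*u^2 + 21*u + 18) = (u + 3)*(u + 4)*(u^2 + 5*u + 6) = (u + 2)*(u + 3)*(u + 4)*(u + 3)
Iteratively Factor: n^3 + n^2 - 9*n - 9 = (n - 3)*(n^2 + 4*n + 3) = (n - 3)*(n + 3)*(n + 1)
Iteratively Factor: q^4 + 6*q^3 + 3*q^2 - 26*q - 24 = (q - 2)*(q^3 + 8*q^2 + 19*q + 12) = (q - 2)*(q + 4)*(q^2 + 4*q + 3) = (q - 2)*(q + 1)*(q + 4)*(q + 3)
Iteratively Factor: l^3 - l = (l - 1)*(l^2 + l) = (l - 1)*(l + 1)*(l)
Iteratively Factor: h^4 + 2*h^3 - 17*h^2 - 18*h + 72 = (h + 4)*(h^3 - 2*h^2 - 9*h + 18) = (h - 2)*(h + 4)*(h^2 - 9) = (h - 2)*(h + 3)*(h + 4)*(h - 3)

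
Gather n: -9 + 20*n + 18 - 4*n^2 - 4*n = -4*n^2 + 16*n + 9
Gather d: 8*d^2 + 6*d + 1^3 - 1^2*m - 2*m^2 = 8*d^2 + 6*d - 2*m^2 - m + 1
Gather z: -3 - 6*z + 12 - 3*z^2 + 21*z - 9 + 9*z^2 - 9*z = 6*z^2 + 6*z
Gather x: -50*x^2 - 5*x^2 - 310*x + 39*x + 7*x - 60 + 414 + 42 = -55*x^2 - 264*x + 396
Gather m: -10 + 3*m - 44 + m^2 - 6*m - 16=m^2 - 3*m - 70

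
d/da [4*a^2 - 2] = 8*a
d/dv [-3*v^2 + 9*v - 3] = 9 - 6*v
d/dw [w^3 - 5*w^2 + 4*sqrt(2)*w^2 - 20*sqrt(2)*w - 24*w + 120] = 3*w^2 - 10*w + 8*sqrt(2)*w - 20*sqrt(2) - 24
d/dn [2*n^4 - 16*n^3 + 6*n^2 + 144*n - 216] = 8*n^3 - 48*n^2 + 12*n + 144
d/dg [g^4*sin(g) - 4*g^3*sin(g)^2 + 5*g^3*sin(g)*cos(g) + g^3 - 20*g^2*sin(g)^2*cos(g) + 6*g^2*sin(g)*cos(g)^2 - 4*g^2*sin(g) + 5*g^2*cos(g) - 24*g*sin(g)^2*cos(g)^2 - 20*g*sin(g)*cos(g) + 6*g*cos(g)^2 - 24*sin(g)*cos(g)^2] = g^4*cos(g) + 4*g^3*sin(g) - 4*g^3*sin(2*g) + 5*g^3*cos(2*g) + 15*g^2*sin(2*g)/2 - 15*g^2*sin(3*g) - 5*g^2*cos(g)/2 + 6*g^2*cos(2*g) + 9*g^2*cos(3*g)/2 - 3*g^2 - 5*g*sin(g) - 6*g*sin(2*g) + 3*g*sin(3*g) - 12*g*sin(4*g) - 20*g*cos(2*g) + 10*g*cos(3*g) - 10*sin(2*g) - 6*cos(g) + 6*cos(2*g)^2 + 3*cos(2*g) - 18*cos(3*g) - 3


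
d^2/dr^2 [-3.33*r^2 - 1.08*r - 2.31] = -6.66000000000000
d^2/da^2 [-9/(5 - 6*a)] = 648/(6*a - 5)^3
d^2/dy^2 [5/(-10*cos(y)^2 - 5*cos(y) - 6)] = 25*(80*sin(y)^4 + 3*sin(y)^2 - 87*cos(y)/2 + 15*cos(3*y)/2 - 69)/(-10*sin(y)^2 + 5*cos(y) + 16)^3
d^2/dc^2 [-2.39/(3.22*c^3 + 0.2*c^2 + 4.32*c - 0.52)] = ((46.1748*c + 0.956)*(3.22*c^3 + 0.2*c^2 + 4.32*c - 0.52) - 2.39*(9.66*c^2 + 0.4*c + 4.32)*(19.32*c^2 + 0.8*c + 8.64))/(3.22*c^3 + 0.2*c^2 + 4.32*c - 0.52)^3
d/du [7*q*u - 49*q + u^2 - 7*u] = 7*q + 2*u - 7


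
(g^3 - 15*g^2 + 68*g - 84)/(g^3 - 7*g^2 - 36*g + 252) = (g - 2)/(g + 6)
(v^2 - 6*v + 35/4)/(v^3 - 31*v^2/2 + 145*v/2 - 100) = (v - 7/2)/(v^2 - 13*v + 40)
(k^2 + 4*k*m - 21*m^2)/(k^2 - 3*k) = (k^2 + 4*k*m - 21*m^2)/(k*(k - 3))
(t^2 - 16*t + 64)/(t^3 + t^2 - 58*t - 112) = (t - 8)/(t^2 + 9*t + 14)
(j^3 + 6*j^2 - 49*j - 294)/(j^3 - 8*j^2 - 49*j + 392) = (j + 6)/(j - 8)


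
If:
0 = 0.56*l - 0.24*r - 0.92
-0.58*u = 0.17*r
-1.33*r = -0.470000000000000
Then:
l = 1.79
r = 0.35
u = -0.10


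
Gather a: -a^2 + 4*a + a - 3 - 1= -a^2 + 5*a - 4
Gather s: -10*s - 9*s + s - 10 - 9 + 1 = -18*s - 18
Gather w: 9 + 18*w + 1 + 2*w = 20*w + 10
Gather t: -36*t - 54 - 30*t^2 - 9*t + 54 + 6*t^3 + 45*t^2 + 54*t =6*t^3 + 15*t^2 + 9*t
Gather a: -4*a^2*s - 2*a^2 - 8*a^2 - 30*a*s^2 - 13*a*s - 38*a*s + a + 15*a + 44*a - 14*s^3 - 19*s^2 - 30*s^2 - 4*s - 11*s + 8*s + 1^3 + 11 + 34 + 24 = a^2*(-4*s - 10) + a*(-30*s^2 - 51*s + 60) - 14*s^3 - 49*s^2 - 7*s + 70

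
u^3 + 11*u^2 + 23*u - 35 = (u - 1)*(u + 5)*(u + 7)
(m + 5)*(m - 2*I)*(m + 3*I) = m^3 + 5*m^2 + I*m^2 + 6*m + 5*I*m + 30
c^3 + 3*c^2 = c^2*(c + 3)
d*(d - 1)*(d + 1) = d^3 - d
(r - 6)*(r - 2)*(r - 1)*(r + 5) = r^4 - 4*r^3 - 25*r^2 + 88*r - 60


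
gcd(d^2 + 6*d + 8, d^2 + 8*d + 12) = d + 2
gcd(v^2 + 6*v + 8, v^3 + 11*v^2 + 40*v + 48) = v + 4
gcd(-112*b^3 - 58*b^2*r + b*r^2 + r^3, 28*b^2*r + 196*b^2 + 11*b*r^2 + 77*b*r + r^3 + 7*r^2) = 7*b + r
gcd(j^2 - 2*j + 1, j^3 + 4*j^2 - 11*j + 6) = j^2 - 2*j + 1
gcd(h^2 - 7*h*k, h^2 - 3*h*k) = h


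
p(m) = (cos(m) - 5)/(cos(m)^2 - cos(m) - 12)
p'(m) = (2*sin(m)*cos(m) - sin(m))*(cos(m) - 5)/(cos(m)^2 - cos(m) - 12)^2 - sin(m)/(cos(m)^2 - cos(m) - 12) = (cos(m)^2 - 10*cos(m) + 17)*sin(m)/(sin(m)^2 + cos(m) + 11)^2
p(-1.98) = 0.47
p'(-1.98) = -0.15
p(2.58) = 0.56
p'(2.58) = 0.13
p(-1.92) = 0.46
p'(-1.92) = -0.14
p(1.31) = 0.39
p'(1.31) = 0.09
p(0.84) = 0.35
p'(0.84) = 0.05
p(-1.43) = 0.40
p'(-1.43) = -0.11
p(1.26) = 0.38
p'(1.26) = 0.09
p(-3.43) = 0.59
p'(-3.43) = 0.08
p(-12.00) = 0.34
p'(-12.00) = 0.03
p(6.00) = 0.34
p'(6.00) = -0.02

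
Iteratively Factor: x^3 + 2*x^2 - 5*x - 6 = (x - 2)*(x^2 + 4*x + 3) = (x - 2)*(x + 1)*(x + 3)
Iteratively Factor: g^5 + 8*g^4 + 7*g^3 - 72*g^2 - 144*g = (g + 4)*(g^4 + 4*g^3 - 9*g^2 - 36*g) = (g + 4)^2*(g^3 - 9*g) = (g + 3)*(g + 4)^2*(g^2 - 3*g) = (g - 3)*(g + 3)*(g + 4)^2*(g)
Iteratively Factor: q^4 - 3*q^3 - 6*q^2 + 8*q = (q)*(q^3 - 3*q^2 - 6*q + 8) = q*(q + 2)*(q^2 - 5*q + 4) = q*(q - 4)*(q + 2)*(q - 1)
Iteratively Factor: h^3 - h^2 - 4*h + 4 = (h - 2)*(h^2 + h - 2) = (h - 2)*(h - 1)*(h + 2)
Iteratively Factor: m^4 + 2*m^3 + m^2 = (m)*(m^3 + 2*m^2 + m) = m*(m + 1)*(m^2 + m) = m^2*(m + 1)*(m + 1)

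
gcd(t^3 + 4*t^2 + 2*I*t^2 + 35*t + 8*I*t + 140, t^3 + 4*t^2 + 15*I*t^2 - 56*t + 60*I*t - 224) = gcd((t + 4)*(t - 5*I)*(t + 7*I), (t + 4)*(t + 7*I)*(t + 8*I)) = t^2 + t*(4 + 7*I) + 28*I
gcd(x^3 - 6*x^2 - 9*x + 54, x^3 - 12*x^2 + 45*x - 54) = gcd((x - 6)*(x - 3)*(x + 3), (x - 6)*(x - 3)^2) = x^2 - 9*x + 18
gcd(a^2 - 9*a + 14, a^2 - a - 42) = a - 7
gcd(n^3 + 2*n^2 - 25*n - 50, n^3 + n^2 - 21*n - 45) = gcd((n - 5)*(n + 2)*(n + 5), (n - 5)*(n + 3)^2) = n - 5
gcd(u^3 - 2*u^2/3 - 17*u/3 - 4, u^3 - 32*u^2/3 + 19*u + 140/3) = u + 4/3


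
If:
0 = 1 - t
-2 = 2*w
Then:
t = 1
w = -1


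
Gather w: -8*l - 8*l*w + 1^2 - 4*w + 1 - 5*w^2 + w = -8*l - 5*w^2 + w*(-8*l - 3) + 2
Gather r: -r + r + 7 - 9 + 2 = 0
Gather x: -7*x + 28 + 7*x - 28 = 0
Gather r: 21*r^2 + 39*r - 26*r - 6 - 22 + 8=21*r^2 + 13*r - 20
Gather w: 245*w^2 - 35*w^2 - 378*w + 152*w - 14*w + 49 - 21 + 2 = 210*w^2 - 240*w + 30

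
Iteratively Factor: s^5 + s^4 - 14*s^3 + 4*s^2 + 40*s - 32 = (s + 2)*(s^4 - s^3 - 12*s^2 + 28*s - 16) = (s + 2)*(s + 4)*(s^3 - 5*s^2 + 8*s - 4) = (s - 2)*(s + 2)*(s + 4)*(s^2 - 3*s + 2) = (s - 2)^2*(s + 2)*(s + 4)*(s - 1)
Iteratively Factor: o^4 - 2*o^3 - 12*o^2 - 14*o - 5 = (o - 5)*(o^3 + 3*o^2 + 3*o + 1) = (o - 5)*(o + 1)*(o^2 + 2*o + 1) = (o - 5)*(o + 1)^2*(o + 1)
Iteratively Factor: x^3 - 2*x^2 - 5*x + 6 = (x - 1)*(x^2 - x - 6) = (x - 1)*(x + 2)*(x - 3)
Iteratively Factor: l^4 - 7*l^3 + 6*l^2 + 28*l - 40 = (l - 2)*(l^3 - 5*l^2 - 4*l + 20) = (l - 5)*(l - 2)*(l^2 - 4) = (l - 5)*(l - 2)*(l + 2)*(l - 2)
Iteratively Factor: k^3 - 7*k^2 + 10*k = (k - 5)*(k^2 - 2*k) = k*(k - 5)*(k - 2)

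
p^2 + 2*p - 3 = (p - 1)*(p + 3)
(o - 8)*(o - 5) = o^2 - 13*o + 40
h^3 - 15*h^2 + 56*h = h*(h - 8)*(h - 7)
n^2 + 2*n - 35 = (n - 5)*(n + 7)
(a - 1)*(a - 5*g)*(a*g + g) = a^3*g - 5*a^2*g^2 - a*g + 5*g^2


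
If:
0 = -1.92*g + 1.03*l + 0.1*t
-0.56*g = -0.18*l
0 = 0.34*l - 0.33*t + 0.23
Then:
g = -0.04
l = -0.14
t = 0.56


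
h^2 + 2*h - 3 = (h - 1)*(h + 3)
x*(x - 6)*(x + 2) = x^3 - 4*x^2 - 12*x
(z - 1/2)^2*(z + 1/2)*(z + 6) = z^4 + 11*z^3/2 - 13*z^2/4 - 11*z/8 + 3/4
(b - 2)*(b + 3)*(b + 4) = b^3 + 5*b^2 - 2*b - 24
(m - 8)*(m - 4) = m^2 - 12*m + 32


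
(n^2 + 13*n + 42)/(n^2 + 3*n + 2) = (n^2 + 13*n + 42)/(n^2 + 3*n + 2)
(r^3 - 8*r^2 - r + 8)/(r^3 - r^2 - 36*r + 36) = (r^2 - 7*r - 8)/(r^2 - 36)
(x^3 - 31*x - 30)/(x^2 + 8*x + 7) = (x^2 - x - 30)/(x + 7)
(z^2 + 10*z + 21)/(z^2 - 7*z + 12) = (z^2 + 10*z + 21)/(z^2 - 7*z + 12)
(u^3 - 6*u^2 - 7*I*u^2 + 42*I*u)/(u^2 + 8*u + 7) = u*(u^2 - 6*u - 7*I*u + 42*I)/(u^2 + 8*u + 7)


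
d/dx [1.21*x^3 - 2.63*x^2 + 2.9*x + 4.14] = 3.63*x^2 - 5.26*x + 2.9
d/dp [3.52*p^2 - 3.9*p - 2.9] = 7.04*p - 3.9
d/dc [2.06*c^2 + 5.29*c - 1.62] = 4.12*c + 5.29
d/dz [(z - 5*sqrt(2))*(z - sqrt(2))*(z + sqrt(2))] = 3*z^2 - 10*sqrt(2)*z - 2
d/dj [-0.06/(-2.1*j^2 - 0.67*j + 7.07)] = (-0.252*j - 0.0402)/(2.1*j^2 + 0.67*j - 7.07)^2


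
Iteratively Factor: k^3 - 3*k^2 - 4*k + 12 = (k - 2)*(k^2 - k - 6) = (k - 2)*(k + 2)*(k - 3)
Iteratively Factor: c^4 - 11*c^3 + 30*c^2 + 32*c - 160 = (c - 4)*(c^3 - 7*c^2 + 2*c + 40) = (c - 5)*(c - 4)*(c^2 - 2*c - 8) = (c - 5)*(c - 4)*(c + 2)*(c - 4)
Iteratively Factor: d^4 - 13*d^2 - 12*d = (d - 4)*(d^3 + 4*d^2 + 3*d) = (d - 4)*(d + 3)*(d^2 + d) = d*(d - 4)*(d + 3)*(d + 1)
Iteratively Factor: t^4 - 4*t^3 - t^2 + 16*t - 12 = (t - 3)*(t^3 - t^2 - 4*t + 4) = (t - 3)*(t + 2)*(t^2 - 3*t + 2) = (t - 3)*(t - 1)*(t + 2)*(t - 2)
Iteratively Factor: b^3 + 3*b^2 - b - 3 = (b + 3)*(b^2 - 1) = (b - 1)*(b + 3)*(b + 1)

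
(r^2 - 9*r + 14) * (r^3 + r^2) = r^5 - 8*r^4 + 5*r^3 + 14*r^2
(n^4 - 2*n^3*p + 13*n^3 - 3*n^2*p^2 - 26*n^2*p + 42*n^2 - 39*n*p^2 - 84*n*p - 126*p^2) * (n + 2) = n^5 - 2*n^4*p + 15*n^4 - 3*n^3*p^2 - 30*n^3*p + 68*n^3 - 45*n^2*p^2 - 136*n^2*p + 84*n^2 - 204*n*p^2 - 168*n*p - 252*p^2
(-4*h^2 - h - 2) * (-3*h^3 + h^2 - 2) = 12*h^5 - h^4 + 5*h^3 + 6*h^2 + 2*h + 4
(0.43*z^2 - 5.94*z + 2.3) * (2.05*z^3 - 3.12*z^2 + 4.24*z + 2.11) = 0.8815*z^5 - 13.5186*z^4 + 25.071*z^3 - 31.4543*z^2 - 2.7814*z + 4.853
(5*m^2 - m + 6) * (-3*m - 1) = -15*m^3 - 2*m^2 - 17*m - 6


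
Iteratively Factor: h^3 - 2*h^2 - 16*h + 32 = (h - 4)*(h^2 + 2*h - 8) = (h - 4)*(h - 2)*(h + 4)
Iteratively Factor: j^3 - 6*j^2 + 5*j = (j - 1)*(j^2 - 5*j) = (j - 5)*(j - 1)*(j)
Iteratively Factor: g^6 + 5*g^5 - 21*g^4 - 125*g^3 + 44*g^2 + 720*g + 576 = (g + 4)*(g^5 + g^4 - 25*g^3 - 25*g^2 + 144*g + 144) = (g + 4)^2*(g^4 - 3*g^3 - 13*g^2 + 27*g + 36) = (g + 1)*(g + 4)^2*(g^3 - 4*g^2 - 9*g + 36) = (g - 4)*(g + 1)*(g + 4)^2*(g^2 - 9) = (g - 4)*(g - 3)*(g + 1)*(g + 4)^2*(g + 3)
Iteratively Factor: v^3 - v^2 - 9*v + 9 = (v + 3)*(v^2 - 4*v + 3) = (v - 1)*(v + 3)*(v - 3)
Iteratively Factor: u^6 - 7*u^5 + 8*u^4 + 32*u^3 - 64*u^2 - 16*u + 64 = (u + 1)*(u^5 - 8*u^4 + 16*u^3 + 16*u^2 - 80*u + 64) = (u - 2)*(u + 1)*(u^4 - 6*u^3 + 4*u^2 + 24*u - 32) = (u - 2)^2*(u + 1)*(u^3 - 4*u^2 - 4*u + 16) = (u - 2)^2*(u + 1)*(u + 2)*(u^2 - 6*u + 8) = (u - 4)*(u - 2)^2*(u + 1)*(u + 2)*(u - 2)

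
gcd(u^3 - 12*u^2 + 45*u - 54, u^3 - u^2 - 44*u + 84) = u - 6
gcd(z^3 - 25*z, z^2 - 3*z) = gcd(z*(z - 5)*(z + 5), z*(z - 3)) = z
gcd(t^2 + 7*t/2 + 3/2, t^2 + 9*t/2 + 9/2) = t + 3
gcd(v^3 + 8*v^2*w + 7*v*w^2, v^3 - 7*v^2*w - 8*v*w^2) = v^2 + v*w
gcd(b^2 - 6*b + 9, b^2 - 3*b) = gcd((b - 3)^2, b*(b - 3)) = b - 3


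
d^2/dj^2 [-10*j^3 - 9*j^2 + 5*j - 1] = -60*j - 18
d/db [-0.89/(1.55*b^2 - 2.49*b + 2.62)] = (2.759*b - 2.2161)/(1.55*b^2 - 2.49*b + 2.62)^2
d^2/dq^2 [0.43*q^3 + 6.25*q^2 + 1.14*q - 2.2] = 2.58*q + 12.5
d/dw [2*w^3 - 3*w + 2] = 6*w^2 - 3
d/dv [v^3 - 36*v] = 3*v^2 - 36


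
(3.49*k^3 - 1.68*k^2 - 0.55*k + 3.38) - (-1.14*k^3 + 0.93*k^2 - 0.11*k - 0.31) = 4.63*k^3 - 2.61*k^2 - 0.44*k + 3.69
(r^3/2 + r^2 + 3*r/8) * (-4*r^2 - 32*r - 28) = -2*r^5 - 20*r^4 - 95*r^3/2 - 40*r^2 - 21*r/2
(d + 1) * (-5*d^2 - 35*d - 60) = -5*d^3 - 40*d^2 - 95*d - 60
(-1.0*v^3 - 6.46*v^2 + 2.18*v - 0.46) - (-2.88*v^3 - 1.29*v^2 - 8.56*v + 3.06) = 1.88*v^3 - 5.17*v^2 + 10.74*v - 3.52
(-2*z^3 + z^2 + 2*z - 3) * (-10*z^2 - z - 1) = 20*z^5 - 8*z^4 - 19*z^3 + 27*z^2 + z + 3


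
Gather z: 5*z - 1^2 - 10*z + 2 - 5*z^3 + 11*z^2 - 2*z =-5*z^3 + 11*z^2 - 7*z + 1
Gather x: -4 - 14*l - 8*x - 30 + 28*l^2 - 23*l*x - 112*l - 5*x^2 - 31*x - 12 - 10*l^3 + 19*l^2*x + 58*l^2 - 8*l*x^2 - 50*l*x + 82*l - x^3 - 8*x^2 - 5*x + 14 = -10*l^3 + 86*l^2 - 44*l - x^3 + x^2*(-8*l - 13) + x*(19*l^2 - 73*l - 44) - 32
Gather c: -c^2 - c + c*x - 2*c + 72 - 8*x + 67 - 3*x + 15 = -c^2 + c*(x - 3) - 11*x + 154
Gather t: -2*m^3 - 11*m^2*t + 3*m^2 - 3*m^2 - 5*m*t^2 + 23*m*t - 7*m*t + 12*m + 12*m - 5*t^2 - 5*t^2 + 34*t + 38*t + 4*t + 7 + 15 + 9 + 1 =-2*m^3 + 24*m + t^2*(-5*m - 10) + t*(-11*m^2 + 16*m + 76) + 32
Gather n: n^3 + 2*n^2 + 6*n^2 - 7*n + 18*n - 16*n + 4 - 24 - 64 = n^3 + 8*n^2 - 5*n - 84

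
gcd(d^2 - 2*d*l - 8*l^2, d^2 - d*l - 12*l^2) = d - 4*l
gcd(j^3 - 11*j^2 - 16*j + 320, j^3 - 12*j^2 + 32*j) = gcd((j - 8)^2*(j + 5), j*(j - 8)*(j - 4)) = j - 8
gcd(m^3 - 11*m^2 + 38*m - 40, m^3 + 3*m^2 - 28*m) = m - 4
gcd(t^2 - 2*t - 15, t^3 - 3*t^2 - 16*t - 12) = 1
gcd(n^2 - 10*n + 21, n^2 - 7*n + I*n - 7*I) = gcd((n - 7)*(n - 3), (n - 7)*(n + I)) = n - 7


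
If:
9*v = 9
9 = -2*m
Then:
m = -9/2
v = 1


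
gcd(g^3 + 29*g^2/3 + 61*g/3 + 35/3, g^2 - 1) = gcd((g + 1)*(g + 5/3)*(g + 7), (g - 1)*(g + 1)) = g + 1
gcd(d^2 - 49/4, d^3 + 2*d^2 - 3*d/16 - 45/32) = 1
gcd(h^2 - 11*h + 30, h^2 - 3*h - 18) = h - 6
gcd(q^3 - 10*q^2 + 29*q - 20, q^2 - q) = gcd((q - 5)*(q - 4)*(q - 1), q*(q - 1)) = q - 1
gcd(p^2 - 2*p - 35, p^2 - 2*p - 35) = p^2 - 2*p - 35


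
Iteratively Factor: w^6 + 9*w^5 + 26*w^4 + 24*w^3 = (w)*(w^5 + 9*w^4 + 26*w^3 + 24*w^2) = w^2*(w^4 + 9*w^3 + 26*w^2 + 24*w) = w^2*(w + 2)*(w^3 + 7*w^2 + 12*w) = w^2*(w + 2)*(w + 3)*(w^2 + 4*w) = w^3*(w + 2)*(w + 3)*(w + 4)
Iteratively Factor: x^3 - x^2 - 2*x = (x + 1)*(x^2 - 2*x) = (x - 2)*(x + 1)*(x)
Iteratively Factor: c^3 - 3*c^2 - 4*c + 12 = (c - 2)*(c^2 - c - 6) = (c - 3)*(c - 2)*(c + 2)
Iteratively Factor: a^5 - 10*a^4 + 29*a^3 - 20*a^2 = (a - 1)*(a^4 - 9*a^3 + 20*a^2) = a*(a - 1)*(a^3 - 9*a^2 + 20*a) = a*(a - 4)*(a - 1)*(a^2 - 5*a) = a^2*(a - 4)*(a - 1)*(a - 5)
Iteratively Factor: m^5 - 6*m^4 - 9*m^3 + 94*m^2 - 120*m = (m - 5)*(m^4 - m^3 - 14*m^2 + 24*m) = (m - 5)*(m - 2)*(m^3 + m^2 - 12*m) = (m - 5)*(m - 3)*(m - 2)*(m^2 + 4*m) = (m - 5)*(m - 3)*(m - 2)*(m + 4)*(m)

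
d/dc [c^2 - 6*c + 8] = 2*c - 6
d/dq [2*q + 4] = 2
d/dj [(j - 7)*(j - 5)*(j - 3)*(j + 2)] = 4*j^3 - 39*j^2 + 82*j + 37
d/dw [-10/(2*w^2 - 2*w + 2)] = 5*(2*w - 1)/(w^2 - w + 1)^2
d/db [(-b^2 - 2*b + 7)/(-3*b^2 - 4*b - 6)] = 2*(-b^2 + 27*b + 20)/(9*b^4 + 24*b^3 + 52*b^2 + 48*b + 36)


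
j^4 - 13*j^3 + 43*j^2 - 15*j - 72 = (j - 8)*(j - 3)^2*(j + 1)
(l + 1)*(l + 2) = l^2 + 3*l + 2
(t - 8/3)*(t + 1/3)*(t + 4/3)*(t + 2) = t^4 + t^3 - 6*t^2 - 248*t/27 - 64/27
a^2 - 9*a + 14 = (a - 7)*(a - 2)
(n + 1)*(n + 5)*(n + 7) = n^3 + 13*n^2 + 47*n + 35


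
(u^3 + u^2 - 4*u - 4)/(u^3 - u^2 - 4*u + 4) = (u + 1)/(u - 1)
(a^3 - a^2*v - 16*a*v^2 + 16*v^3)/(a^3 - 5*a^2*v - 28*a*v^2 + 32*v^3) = (-a + 4*v)/(-a + 8*v)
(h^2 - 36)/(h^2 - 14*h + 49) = (h^2 - 36)/(h^2 - 14*h + 49)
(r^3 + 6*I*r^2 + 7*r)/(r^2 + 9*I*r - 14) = r*(r - I)/(r + 2*I)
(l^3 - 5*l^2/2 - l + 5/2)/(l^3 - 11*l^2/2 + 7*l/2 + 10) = (l - 1)/(l - 4)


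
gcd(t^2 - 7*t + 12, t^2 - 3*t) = t - 3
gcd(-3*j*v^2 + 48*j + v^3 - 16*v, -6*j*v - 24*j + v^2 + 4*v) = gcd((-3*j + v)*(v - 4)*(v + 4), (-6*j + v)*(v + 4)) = v + 4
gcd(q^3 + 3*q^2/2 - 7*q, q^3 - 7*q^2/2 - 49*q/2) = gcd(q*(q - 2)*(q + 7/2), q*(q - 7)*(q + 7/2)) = q^2 + 7*q/2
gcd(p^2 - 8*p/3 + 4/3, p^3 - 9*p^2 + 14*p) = p - 2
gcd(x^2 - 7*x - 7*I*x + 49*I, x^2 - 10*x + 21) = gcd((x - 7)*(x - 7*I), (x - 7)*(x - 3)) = x - 7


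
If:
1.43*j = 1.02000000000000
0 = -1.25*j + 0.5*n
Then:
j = 0.71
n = 1.78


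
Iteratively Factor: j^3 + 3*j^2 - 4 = (j + 2)*(j^2 + j - 2) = (j - 1)*(j + 2)*(j + 2)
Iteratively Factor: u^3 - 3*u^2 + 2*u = (u - 1)*(u^2 - 2*u) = (u - 2)*(u - 1)*(u)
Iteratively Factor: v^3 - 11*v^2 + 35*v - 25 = (v - 5)*(v^2 - 6*v + 5) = (v - 5)*(v - 1)*(v - 5)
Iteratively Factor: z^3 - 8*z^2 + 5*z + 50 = (z + 2)*(z^2 - 10*z + 25) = (z - 5)*(z + 2)*(z - 5)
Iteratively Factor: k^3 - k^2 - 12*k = (k - 4)*(k^2 + 3*k) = (k - 4)*(k + 3)*(k)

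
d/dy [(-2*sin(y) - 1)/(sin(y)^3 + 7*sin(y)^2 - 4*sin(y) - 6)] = (4*sin(y)^3 + 17*sin(y)^2 + 14*sin(y) + 8)*cos(y)/(sin(y)^3 + 7*sin(y)^2 - 4*sin(y) - 6)^2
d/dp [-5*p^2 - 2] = -10*p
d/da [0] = 0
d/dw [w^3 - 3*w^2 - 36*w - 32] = 3*w^2 - 6*w - 36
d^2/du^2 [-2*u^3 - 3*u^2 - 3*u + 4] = -12*u - 6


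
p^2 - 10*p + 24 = (p - 6)*(p - 4)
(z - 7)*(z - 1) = z^2 - 8*z + 7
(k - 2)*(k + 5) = k^2 + 3*k - 10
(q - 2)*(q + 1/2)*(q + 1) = q^3 - q^2/2 - 5*q/2 - 1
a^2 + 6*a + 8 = (a + 2)*(a + 4)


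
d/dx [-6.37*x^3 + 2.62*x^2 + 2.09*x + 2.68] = -19.11*x^2 + 5.24*x + 2.09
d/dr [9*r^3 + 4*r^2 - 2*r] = 27*r^2 + 8*r - 2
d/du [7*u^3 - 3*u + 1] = 21*u^2 - 3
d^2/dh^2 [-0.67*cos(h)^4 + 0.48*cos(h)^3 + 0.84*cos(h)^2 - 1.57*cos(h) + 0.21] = 10.72*cos(h)^4 - 4.32*cos(h)^3 - 11.4*cos(h)^2 + 4.45*cos(h) + 1.68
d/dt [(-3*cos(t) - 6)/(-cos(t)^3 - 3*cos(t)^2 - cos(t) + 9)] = 3*(27*cos(t) + 9*cos(2*t) + cos(3*t) + 31)*sin(t)/(2*(cos(t)^3 + 3*cos(t)^2 + cos(t) - 9)^2)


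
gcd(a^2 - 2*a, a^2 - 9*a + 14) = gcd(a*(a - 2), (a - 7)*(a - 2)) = a - 2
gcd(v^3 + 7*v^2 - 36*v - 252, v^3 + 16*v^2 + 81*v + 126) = v^2 + 13*v + 42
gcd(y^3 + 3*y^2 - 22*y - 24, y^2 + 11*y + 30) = y + 6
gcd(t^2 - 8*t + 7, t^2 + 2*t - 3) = t - 1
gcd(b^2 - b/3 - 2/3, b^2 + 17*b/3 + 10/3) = b + 2/3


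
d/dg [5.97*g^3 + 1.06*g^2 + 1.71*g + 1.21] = 17.91*g^2 + 2.12*g + 1.71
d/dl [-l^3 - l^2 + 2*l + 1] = -3*l^2 - 2*l + 2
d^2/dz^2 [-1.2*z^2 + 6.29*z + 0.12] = -2.40000000000000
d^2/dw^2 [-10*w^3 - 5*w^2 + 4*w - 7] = -60*w - 10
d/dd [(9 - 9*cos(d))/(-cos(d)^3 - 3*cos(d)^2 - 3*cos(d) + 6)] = 144*(2*cos(d)^3 - 6*cos(d) + 3)*sin(d)/(-12*sin(d)^2 + 15*cos(d) + cos(3*d) - 12)^2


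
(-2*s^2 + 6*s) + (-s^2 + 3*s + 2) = -3*s^2 + 9*s + 2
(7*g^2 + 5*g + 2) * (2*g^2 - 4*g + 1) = 14*g^4 - 18*g^3 - 9*g^2 - 3*g + 2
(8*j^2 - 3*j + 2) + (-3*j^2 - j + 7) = 5*j^2 - 4*j + 9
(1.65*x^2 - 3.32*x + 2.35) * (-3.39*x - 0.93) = -5.5935*x^3 + 9.7203*x^2 - 4.8789*x - 2.1855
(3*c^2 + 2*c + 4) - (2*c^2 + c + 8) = c^2 + c - 4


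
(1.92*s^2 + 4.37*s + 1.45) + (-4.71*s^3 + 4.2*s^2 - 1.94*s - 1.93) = -4.71*s^3 + 6.12*s^2 + 2.43*s - 0.48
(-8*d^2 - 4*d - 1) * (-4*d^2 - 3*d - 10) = 32*d^4 + 40*d^3 + 96*d^2 + 43*d + 10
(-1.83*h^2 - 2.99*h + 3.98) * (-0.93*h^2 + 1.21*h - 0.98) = 1.7019*h^4 + 0.5664*h^3 - 5.5259*h^2 + 7.746*h - 3.9004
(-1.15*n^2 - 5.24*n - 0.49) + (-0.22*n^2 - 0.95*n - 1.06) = -1.37*n^2 - 6.19*n - 1.55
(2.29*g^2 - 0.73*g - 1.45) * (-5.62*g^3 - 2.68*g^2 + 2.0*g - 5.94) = -12.8698*g^5 - 2.0346*g^4 + 14.6854*g^3 - 11.1766*g^2 + 1.4362*g + 8.613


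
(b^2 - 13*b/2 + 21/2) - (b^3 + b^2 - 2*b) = -b^3 - 9*b/2 + 21/2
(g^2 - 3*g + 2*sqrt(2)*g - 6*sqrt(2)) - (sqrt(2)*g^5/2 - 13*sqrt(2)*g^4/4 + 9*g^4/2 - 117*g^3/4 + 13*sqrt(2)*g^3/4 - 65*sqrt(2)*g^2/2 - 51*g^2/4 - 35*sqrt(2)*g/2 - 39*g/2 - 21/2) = -sqrt(2)*g^5/2 - 9*g^4/2 + 13*sqrt(2)*g^4/4 - 13*sqrt(2)*g^3/4 + 117*g^3/4 + 55*g^2/4 + 65*sqrt(2)*g^2/2 + 33*g/2 + 39*sqrt(2)*g/2 - 6*sqrt(2) + 21/2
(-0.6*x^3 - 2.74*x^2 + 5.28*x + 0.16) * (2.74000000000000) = -1.644*x^3 - 7.5076*x^2 + 14.4672*x + 0.4384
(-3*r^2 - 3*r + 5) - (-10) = -3*r^2 - 3*r + 15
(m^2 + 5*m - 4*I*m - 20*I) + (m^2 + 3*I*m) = 2*m^2 + 5*m - I*m - 20*I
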